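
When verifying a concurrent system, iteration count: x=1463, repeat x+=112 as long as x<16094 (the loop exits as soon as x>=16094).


Step 1: x goes from 1463 toward 16094 by 112; the body runs while x<16094, so iterations = ceil((bound-start)/step)
Step 2: Distance=14631
Step 3: ceil(14631/112)=131

131


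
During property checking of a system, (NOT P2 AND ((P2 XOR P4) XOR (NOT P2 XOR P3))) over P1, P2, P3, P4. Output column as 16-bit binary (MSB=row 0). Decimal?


Formula: (NOT P2 AND ((P2 XOR P4) XOR (NOT P2 XOR P3))) over P1, P2, P3, P4 (16 rows)
Evaluate each row (bits = P1,P2,P3,P4, MSB first):
  row 0 [0000]: (NOT 0 AND ((0 XOR 0) XOR (NOT 0 XOR 0))) -> 1
  row 1 [0001]: (NOT 0 AND ((0 XOR 1) XOR (NOT 0 XOR 0))) -> 0
  row 2 [0010]: (NOT 0 AND ((0 XOR 0) XOR (NOT 0 XOR 1))) -> 0
  row 3 [0011]: (NOT 0 AND ((0 XOR 1) XOR (NOT 0 XOR 1))) -> 1
  row 4 [0100]: (NOT 1 AND ((1 XOR 0) XOR (NOT 1 XOR 0))) -> 0
  row 5 [0101]: (NOT 1 AND ((1 XOR 1) XOR (NOT 1 XOR 0))) -> 0
  row 6 [0110]: (NOT 1 AND ((1 XOR 0) XOR (NOT 1 XOR 1))) -> 0
  row 7 [0111]: (NOT 1 AND ((1 XOR 1) XOR (NOT 1 XOR 1))) -> 0
  row 8 [1000]: (NOT 0 AND ((0 XOR 0) XOR (NOT 0 XOR 0))) -> 1
  row 9 [1001]: (NOT 0 AND ((0 XOR 1) XOR (NOT 0 XOR 0))) -> 0
  row 10 [1010]: (NOT 0 AND ((0 XOR 0) XOR (NOT 0 XOR 1))) -> 0
  row 11 [1011]: (NOT 0 AND ((0 XOR 1) XOR (NOT 0 XOR 1))) -> 1
  row 12 [1100]: (NOT 1 AND ((1 XOR 0) XOR (NOT 1 XOR 0))) -> 0
  row 13 [1101]: (NOT 1 AND ((1 XOR 1) XOR (NOT 1 XOR 0))) -> 0
  row 14 [1110]: (NOT 1 AND ((1 XOR 0) XOR (NOT 1 XOR 1))) -> 0
  row 15 [1111]: (NOT 1 AND ((1 XOR 1) XOR (NOT 1 XOR 1))) -> 0
Full result column, 4 rows per line (P1,P2 fixed per line; P3,P4 runs 00..11 left to right):
  rows 0-3 [P1,P2=00]: 1001  = hex 9
  rows 4-7 [P1,P2=01]: 0000  = hex 0
  rows 8-11 [P1,P2=10]: 1001  = hex 9
  rows 12-15 [P1,P2=11]: 0000  = hex 0
Output column (row 0 .. row 15) = 1001000010010000
Output column grouped in 4s = 1001 0000 1001 0000 = 0x9090
Convert to decimal digit by digit (value = value*16 + digit):
  9 -> 9
  9*16 + 0 = 144
  144*16 + 9 = 2313
  2313*16 + 0 = 37008
Decimal = 37008

37008


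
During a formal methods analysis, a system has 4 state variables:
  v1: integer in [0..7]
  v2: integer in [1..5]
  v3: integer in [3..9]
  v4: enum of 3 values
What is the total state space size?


State space = product of domain sizes of all variables.
Domain sizes:
  v1 (integer in [0..7]): 8
  v2 (integer in [1..5]): 5
  v3 (integer in [3..9]): 7
  v4 (enum of 3 values): 3
Product = 8 * 5 * 7 * 3 = 840

840


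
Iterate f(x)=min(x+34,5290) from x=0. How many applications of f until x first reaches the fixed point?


Step 1: x=0, cap=5290, increment=34
Step 2: x grows by 34 each step until capped at 5290; fixed point is x=5290
Step 3: iterations = ceil(5290/34) = 156

156


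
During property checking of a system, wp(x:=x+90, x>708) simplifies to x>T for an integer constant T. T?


Formula: wp(x:=E, P) = P[E/x] (substitute E for x in postcondition)
Step 1: Postcondition: x>708
Step 2: Substitute x+90 for x: x+90>708
Step 3: Solve for x: x > 708-90 = 618

618


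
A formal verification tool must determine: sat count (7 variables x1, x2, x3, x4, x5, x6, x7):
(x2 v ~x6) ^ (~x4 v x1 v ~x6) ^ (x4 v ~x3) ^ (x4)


CNF with 4 clauses over 7 vars (128 assignments).
An assignment satisfies CNF iff every clause has >=1 true literal.
Check each row (bits = x1,x2,x3,x4,x5,x6,x7; clause T/F shown):
  row 0 [0000000]: clauses=TTTF -> 0
  row 1 [0000001]: clauses=TTTF -> 0
  row 2 [0000010]: clauses=FTTF -> 0
  row 3 [0000011]: clauses=FTTF -> 0
  row 4 [0000100]: clauses=TTTF -> 0
  (every remaining row is evaluated the same way; all 128 results are listed next)
Full result column, 8 rows per line (x1,x2,x3,x4 fixed per line; x5,x6,x7 runs 000..111 left to right):
  rows 0-7 [x1,x2,x3,x4=0000]: 00000000  (ones: 0)
  rows 8-15 [x1,x2,x3,x4=0001]: 11001100  (ones: 4)
  rows 16-23 [x1,x2,x3,x4=0010]: 00000000  (ones: 0)
  rows 24-31 [x1,x2,x3,x4=0011]: 11001100  (ones: 4)
  rows 32-39 [x1,x2,x3,x4=0100]: 00000000  (ones: 0)
  rows 40-47 [x1,x2,x3,x4=0101]: 11001100  (ones: 4)
  rows 48-55 [x1,x2,x3,x4=0110]: 00000000  (ones: 0)
  rows 56-63 [x1,x2,x3,x4=0111]: 11001100  (ones: 4)
  rows 64-71 [x1,x2,x3,x4=1000]: 00000000  (ones: 0)
  rows 72-79 [x1,x2,x3,x4=1001]: 11001100  (ones: 4)
  rows 80-87 [x1,x2,x3,x4=1010]: 00000000  (ones: 0)
  rows 88-95 [x1,x2,x3,x4=1011]: 11001100  (ones: 4)
  rows 96-103 [x1,x2,x3,x4=1100]: 00000000  (ones: 0)
  rows 104-111 [x1,x2,x3,x4=1101]: 11111111  (ones: 8)
  rows 112-119 [x1,x2,x3,x4=1110]: 00000000  (ones: 0)
  rows 120-127 [x1,x2,x3,x4=1111]: 11111111  (ones: 8)
Satisfying assignments = 0+4+0+4+0+4+0+4+0+4+0+4+0+8+0+8 = 40

40


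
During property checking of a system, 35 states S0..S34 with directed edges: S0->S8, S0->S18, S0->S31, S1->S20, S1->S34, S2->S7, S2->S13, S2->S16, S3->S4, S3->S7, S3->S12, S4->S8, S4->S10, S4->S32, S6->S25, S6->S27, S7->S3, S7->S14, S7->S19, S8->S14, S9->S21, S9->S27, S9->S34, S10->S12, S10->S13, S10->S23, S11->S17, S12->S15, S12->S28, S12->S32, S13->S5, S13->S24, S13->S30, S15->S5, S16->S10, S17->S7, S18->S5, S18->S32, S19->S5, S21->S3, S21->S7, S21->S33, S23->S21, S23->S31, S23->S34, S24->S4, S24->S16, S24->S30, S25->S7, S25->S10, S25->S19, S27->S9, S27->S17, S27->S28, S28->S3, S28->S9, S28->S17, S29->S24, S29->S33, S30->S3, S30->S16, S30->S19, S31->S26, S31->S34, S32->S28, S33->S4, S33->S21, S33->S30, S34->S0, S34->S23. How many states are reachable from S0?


BFS from S0:
  layer 0: {S0}
  layer 1: {S8, S18, S31}
  layer 2: {S5, S14, S26, S32, S34}
  layer 3: {S23, S28}
  layer 4: {S3, S9, S17, S21}
  layer 5: {S4, S7, S12, S27, S33}
  layer 6: {S10, S15, S19, S30}
  layer 7: {S13, S16}
  layer 8: {S24}
Reachable set: {S0, S3, S4, S5, S7, S8, S9, S10, S12, S13, S14, S15, S16, S17, S18, S19, S21, S23, S24, S26, S27, S28, S30, S31, S32, S33, S34}
Count = 27

27


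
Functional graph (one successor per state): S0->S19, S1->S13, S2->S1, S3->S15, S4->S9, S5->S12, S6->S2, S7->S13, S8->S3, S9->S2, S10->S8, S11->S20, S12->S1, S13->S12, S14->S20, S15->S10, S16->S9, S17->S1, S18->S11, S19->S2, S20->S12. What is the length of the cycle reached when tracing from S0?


Trace from S0 until a state repeats:
  S0 -> S19 -> S2 -> S1 -> S13 -> S12 -> S1
S1 first seen at step 3, revisited at step 6.
Cycle length = 6 - 3 = 3

3


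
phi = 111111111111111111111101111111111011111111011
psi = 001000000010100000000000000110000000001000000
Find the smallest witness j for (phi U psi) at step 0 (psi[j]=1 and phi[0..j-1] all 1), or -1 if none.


(phi U psi) at 0: need smallest j with psi[j]=1 and phi[i]=1 for all i in [0,j).
Scan from step 0:
  step 0: phi=1, psi=0 -> continue
  step 1: phi=1, psi=0 -> continue
  step 2: psi=1 and phi held for [0,2) -> witness found
Witness step = 2

2


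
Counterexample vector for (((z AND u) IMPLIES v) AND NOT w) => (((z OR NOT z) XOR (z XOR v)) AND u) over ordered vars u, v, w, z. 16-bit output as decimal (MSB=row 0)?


F1 = (((z AND u) IMPLIES v) AND NOT w)
F2 = (((z OR NOT z) XOR (z XOR v)) AND u)
Counterexample to F1=>F2 is where F1=1 and F2=0.
Evaluate each row (bits = u,v,w,z, MSB first):
  row 0 [0000]: F1=1 F2=0 -> F1&~F2 -> 1
  row 1 [0001]: F1=1 F2=0 -> F1&~F2 -> 1
  row 2 [0010]: F1=0 F2=0 -> F1&~F2 -> 0
  row 3 [0011]: F1=0 F2=0 -> F1&~F2 -> 0
  row 4 [0100]: F1=1 F2=0 -> F1&~F2 -> 1
  row 5 [0101]: F1=1 F2=0 -> F1&~F2 -> 1
  row 6 [0110]: F1=0 F2=0 -> F1&~F2 -> 0
  row 7 [0111]: F1=0 F2=0 -> F1&~F2 -> 0
  row 8 [1000]: F1=1 F2=1 -> F1&~F2 -> 0
  row 9 [1001]: F1=0 F2=0 -> F1&~F2 -> 0
  row 10 [1010]: F1=0 F2=1 -> F1&~F2 -> 0
  row 11 [1011]: F1=0 F2=0 -> F1&~F2 -> 0
  row 12 [1100]: F1=1 F2=0 -> F1&~F2 -> 1
  row 13 [1101]: F1=1 F2=1 -> F1&~F2 -> 0
  row 14 [1110]: F1=0 F2=0 -> F1&~F2 -> 0
  row 15 [1111]: F1=0 F2=1 -> F1&~F2 -> 0
Full result column, 4 rows per line (u,v fixed per line; w,z runs 00..11 left to right):
  rows 0-3 [u,v=00]: 1100  = hex C
  rows 4-7 [u,v=01]: 1100  = hex C
  rows 8-11 [u,v=10]: 0000  = hex 0
  rows 12-15 [u,v=11]: 1000  = hex 8
Counterexample vector (row 0 .. row 15) = 1100110000001000
Output column grouped in 4s = 1100 1100 0000 1000 = 0xCC08
Convert to decimal digit by digit (value = value*16 + digit):
  C -> 12
  12*16 + 12 (C) = 204
  204*16 + 0 = 3264
  3264*16 + 8 = 52232
Decimal = 52232

52232


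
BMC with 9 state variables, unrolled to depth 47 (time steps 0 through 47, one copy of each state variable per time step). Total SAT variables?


BMC unrolls to depth k, creating one copy of each state var for steps 0..k.
Step count = 47 + 1 = 48 (steps 0 through 47)
Vars per step = 9
Total = 9 * 48 = 432

432


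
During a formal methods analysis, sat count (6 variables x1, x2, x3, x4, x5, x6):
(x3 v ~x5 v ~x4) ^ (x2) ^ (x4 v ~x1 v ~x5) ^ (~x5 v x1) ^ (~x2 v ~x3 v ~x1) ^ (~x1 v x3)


CNF with 6 clauses over 6 vars (64 assignments).
An assignment satisfies CNF iff every clause has >=1 true literal.
Check each row (bits = x1,x2,x3,x4,x5,x6; clause T/F shown):
  row 0 [000000]: clauses=TFTTTT -> 0
  row 1 [000001]: clauses=TFTTTT -> 0
  row 2 [000010]: clauses=TFTFTT -> 0
  row 3 [000011]: clauses=TFTFTT -> 0
  row 4 [000100]: clauses=TFTTTT -> 0
  (every remaining row is evaluated the same way; all 64 results are listed next)
Full result column, 8 rows per line (x1,x2,x3 fixed per line; x4,x5,x6 runs 000..111 left to right):
  rows 0-7 [x1,x2,x3=000]: 00000000  (ones: 0)
  rows 8-15 [x1,x2,x3=001]: 00000000  (ones: 0)
  rows 16-23 [x1,x2,x3=010]: 11001100  (ones: 4)
  rows 24-31 [x1,x2,x3=011]: 11001100  (ones: 4)
  rows 32-39 [x1,x2,x3=100]: 00000000  (ones: 0)
  rows 40-47 [x1,x2,x3=101]: 00000000  (ones: 0)
  rows 48-55 [x1,x2,x3=110]: 00000000  (ones: 0)
  rows 56-63 [x1,x2,x3=111]: 00000000  (ones: 0)
Satisfying assignments = 0+0+4+4+0+0+0+0 = 8

8


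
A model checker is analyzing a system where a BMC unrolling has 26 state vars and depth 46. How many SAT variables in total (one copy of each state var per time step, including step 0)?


BMC unrolls to depth k, creating one copy of each state var for steps 0..k.
Step count = 46 + 1 = 47 (steps 0 through 46)
Vars per step = 26
Total = 26 * 47 = 1222

1222


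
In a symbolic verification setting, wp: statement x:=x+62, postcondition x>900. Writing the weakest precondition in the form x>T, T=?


Formula: wp(x:=E, P) = P[E/x] (substitute E for x in postcondition)
Step 1: Postcondition: x>900
Step 2: Substitute x+62 for x: x+62>900
Step 3: Solve for x: x > 900-62 = 838

838


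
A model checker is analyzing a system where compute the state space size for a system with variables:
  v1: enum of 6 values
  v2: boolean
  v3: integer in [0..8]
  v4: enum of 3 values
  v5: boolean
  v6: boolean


State space = product of domain sizes of all variables.
Domain sizes:
  v1 (enum of 6 values): 6
  v2 (boolean): 2
  v3 (integer in [0..8]): 9
  v4 (enum of 3 values): 3
  v5 (boolean): 2
  v6 (boolean): 2
Product = 6 * 2 * 9 * 3 * 2 * 2 = 1296

1296


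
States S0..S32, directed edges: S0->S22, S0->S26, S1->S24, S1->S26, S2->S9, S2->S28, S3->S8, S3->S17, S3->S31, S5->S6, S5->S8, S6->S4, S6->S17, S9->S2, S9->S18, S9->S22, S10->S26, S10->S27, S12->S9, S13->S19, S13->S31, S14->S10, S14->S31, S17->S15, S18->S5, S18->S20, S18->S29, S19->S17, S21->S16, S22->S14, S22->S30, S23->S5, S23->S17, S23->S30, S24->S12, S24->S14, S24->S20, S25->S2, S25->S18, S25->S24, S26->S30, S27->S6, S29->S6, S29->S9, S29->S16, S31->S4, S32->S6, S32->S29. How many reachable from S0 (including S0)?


BFS from S0:
  layer 0: {S0}
  layer 1: {S22, S26}
  layer 2: {S14, S30}
  layer 3: {S10, S31}
  layer 4: {S4, S27}
  layer 5: {S6}
  layer 6: {S17}
  layer 7: {S15}
Reachable set: {S0, S4, S6, S10, S14, S15, S17, S22, S26, S27, S30, S31}
Count = 12

12


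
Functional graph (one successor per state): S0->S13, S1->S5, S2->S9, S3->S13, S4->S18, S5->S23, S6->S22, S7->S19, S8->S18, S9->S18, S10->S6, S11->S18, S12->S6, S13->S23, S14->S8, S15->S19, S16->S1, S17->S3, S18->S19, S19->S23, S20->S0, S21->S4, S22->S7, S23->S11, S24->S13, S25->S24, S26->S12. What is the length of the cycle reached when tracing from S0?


Trace from S0 until a state repeats:
  S0 -> S13 -> S23 -> S11 -> S18 -> S19 -> S23
S23 first seen at step 2, revisited at step 6.
Cycle length = 6 - 2 = 4

4


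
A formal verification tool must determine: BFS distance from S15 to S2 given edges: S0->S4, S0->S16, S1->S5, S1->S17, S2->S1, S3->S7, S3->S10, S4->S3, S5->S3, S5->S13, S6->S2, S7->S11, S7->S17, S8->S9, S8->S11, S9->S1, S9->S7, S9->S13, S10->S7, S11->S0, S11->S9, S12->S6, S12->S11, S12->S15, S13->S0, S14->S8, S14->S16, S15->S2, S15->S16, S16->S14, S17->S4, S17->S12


BFS layer-by-layer from S15:
  dist 0: {S15}
  dist 1: {S2, S16}
  -> S2 reached at distance 1
Shortest path length = 1

1


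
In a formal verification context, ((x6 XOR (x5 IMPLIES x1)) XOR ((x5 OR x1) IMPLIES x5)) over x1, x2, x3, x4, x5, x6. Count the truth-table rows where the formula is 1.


Formula: ((x6 XOR (x5 IMPLIES x1)) XOR ((x5 OR x1) IMPLIES x5)) over 6 vars (64 rows)
Evaluate each row (x1, x2, x3, x4, x5, x6 as bits, MSB first):
  row 0 [000000]: ((0 XOR (0 IMPLIES 0)) XOR ((0 OR 0) IMPLIES 0)) -> 0
  row 1 [000001]: ((1 XOR (0 IMPLIES 0)) XOR ((0 OR 0) IMPLIES 0)) -> 1
  row 2 [000010]: ((0 XOR (1 IMPLIES 0)) XOR ((1 OR 0) IMPLIES 1)) -> 1
  row 3 [000011]: ((1 XOR (1 IMPLIES 0)) XOR ((1 OR 0) IMPLIES 1)) -> 0
  row 4 [000100]: ((0 XOR (0 IMPLIES 0)) XOR ((0 OR 0) IMPLIES 0)) -> 0
  (every remaining row is evaluated the same way; all 64 results are listed next)
Full result column, 8 rows per line (x1,x2,x3 fixed per line; x4,x5,x6 runs 000..111 left to right):
  rows 0-7 [x1,x2,x3=000]: 01100110  (ones: 4)
  rows 8-15 [x1,x2,x3=001]: 01100110  (ones: 4)
  rows 16-23 [x1,x2,x3=010]: 01100110  (ones: 4)
  rows 24-31 [x1,x2,x3=011]: 01100110  (ones: 4)
  rows 32-39 [x1,x2,x3=100]: 10011001  (ones: 4)
  rows 40-47 [x1,x2,x3=101]: 10011001  (ones: 4)
  rows 48-55 [x1,x2,x3=110]: 10011001  (ones: 4)
  rows 56-63 [x1,x2,x3=111]: 10011001  (ones: 4)
Count of 1-rows = 4+4+4+4+4+4+4+4 = 32

32


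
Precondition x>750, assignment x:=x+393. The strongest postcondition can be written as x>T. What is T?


Formula: sp(P, x:=E) = exists old_x. (x = E[old_x/x]) AND P[old_x/x] (old_x is the value of x before the assignment; eliminate old_x by solving x = E[old_x/x] for old_x)
Step 1: Precondition P: x>750, i.e. old_x > 750
Step 2: Assignment gives x = old_x + 393, so old_x = x - 393
Step 3: Substitute into P: x - 393 > 750
Step 4: Simplify: x > 750+393 = 1143

1143


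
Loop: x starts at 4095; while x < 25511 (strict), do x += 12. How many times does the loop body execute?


Step 1: x goes from 4095 toward 25511 by 12; the body runs while x<25511, so iterations = ceil((bound-start)/step)
Step 2: Distance=21416
Step 3: ceil(21416/12)=1785

1785


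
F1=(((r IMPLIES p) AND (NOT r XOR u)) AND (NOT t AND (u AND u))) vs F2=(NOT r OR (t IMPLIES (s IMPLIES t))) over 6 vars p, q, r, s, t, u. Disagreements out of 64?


F1 = (((r IMPLIES p) AND (NOT r XOR u)) AND (NOT t AND (u AND u)))
F2 = (NOT r OR (t IMPLIES (s IMPLIES t)))
Evaluate both on each of 64 rows (bits = p,q,r,s,t,u):
  row 0 [000000]: F1=0 F2=1 (differ) -> 1
  row 1 [000001]: F1=0 F2=1 (differ) -> 1
  row 2 [000010]: F1=0 F2=1 (differ) -> 1
  row 3 [000011]: F1=0 F2=1 (differ) -> 1
  row 4 [000100]: F1=0 F2=1 (differ) -> 1
  (every remaining row is evaluated the same way; all 64 results are listed next)
Full result column, 8 rows per line (p,q,r fixed per line; s,t,u runs 000..111 left to right):
  rows 0-7 [p,q,r=000]: 11111111  (ones: 8)
  rows 8-15 [p,q,r=001]: 11111111  (ones: 8)
  rows 16-23 [p,q,r=010]: 11111111  (ones: 8)
  rows 24-31 [p,q,r=011]: 11111111  (ones: 8)
  rows 32-39 [p,q,r=100]: 11111111  (ones: 8)
  rows 40-47 [p,q,r=101]: 10111011  (ones: 6)
  rows 48-55 [p,q,r=110]: 11111111  (ones: 8)
  rows 56-63 [p,q,r=111]: 10111011  (ones: 6)
Disagreements = 8+8+8+8+8+6+8+6 = 60

60


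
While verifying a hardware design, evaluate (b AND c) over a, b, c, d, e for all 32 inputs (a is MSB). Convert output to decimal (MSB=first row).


Formula: (b AND c) over a, b, c, d, e (32 rows)
Evaluate each row (bits = a,b,c,d,e, MSB first):
  row 0 [00000]: (0 AND 0) -> 0
  row 1 [00001]: (0 AND 0) -> 0
  row 2 [00010]: (0 AND 0) -> 0
  row 3 [00011]: (0 AND 0) -> 0
  row 4 [00100]: (0 AND 1) -> 0
  row 5 [00101]: (0 AND 1) -> 0
  row 6 [00110]: (0 AND 1) -> 0
  row 7 [00111]: (0 AND 1) -> 0
  row 8 [01000]: (1 AND 0) -> 0
  row 9 [01001]: (1 AND 0) -> 0
  row 10 [01010]: (1 AND 0) -> 0
  row 11 [01011]: (1 AND 0) -> 0
  row 12 [01100]: (1 AND 1) -> 1
  row 13 [01101]: (1 AND 1) -> 1
  row 14 [01110]: (1 AND 1) -> 1
  row 15 [01111]: (1 AND 1) -> 1
  row 16 [10000]: (0 AND 0) -> 0
  row 17 [10001]: (0 AND 0) -> 0
  row 18 [10010]: (0 AND 0) -> 0
  row 19 [10011]: (0 AND 0) -> 0
  row 20 [10100]: (0 AND 1) -> 0
  row 21 [10101]: (0 AND 1) -> 0
  row 22 [10110]: (0 AND 1) -> 0
  row 23 [10111]: (0 AND 1) -> 0
  row 24 [11000]: (1 AND 0) -> 0
  row 25 [11001]: (1 AND 0) -> 0
  row 26 [11010]: (1 AND 0) -> 0
  row 27 [11011]: (1 AND 0) -> 0
  row 28 [11100]: (1 AND 1) -> 1
  row 29 [11101]: (1 AND 1) -> 1
  row 30 [11110]: (1 AND 1) -> 1
  row 31 [11111]: (1 AND 1) -> 1
Full result column, 4 rows per line (a,b,c fixed per line; d,e runs 00..11 left to right):
  rows 0-3 [a,b,c=000]: 0000  = hex 0
  rows 4-7 [a,b,c=001]: 0000  = hex 0
  rows 8-11 [a,b,c=010]: 0000  = hex 0
  rows 12-15 [a,b,c=011]: 1111  = hex F
  rows 16-19 [a,b,c=100]: 0000  = hex 0
  rows 20-23 [a,b,c=101]: 0000  = hex 0
  rows 24-27 [a,b,c=110]: 0000  = hex 0
  rows 28-31 [a,b,c=111]: 1111  = hex F
Output column (row 0 .. row 31) = 00000000000011110000000000001111
Output column grouped in 4s = 0000 0000 0000 1111 0000 0000 0000 1111 = 0x000F000F
Convert to decimal digit by digit (value = value*16 + digit):
  0 -> 0
  0*16 + 0 = 0
  0*16 + 0 = 0
  0*16 + 15 (F) = 15
  15*16 + 0 = 240
  240*16 + 0 = 3840
  3840*16 + 0 = 61440
  61440*16 + 15 (F) = 983055
Decimal = 983055

983055


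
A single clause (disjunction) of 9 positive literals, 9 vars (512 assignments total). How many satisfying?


Step 1: Total=2^9=512
Step 2: Unsat when all 9 false: 2^0=1
Step 3: Sat=512-1=511

511


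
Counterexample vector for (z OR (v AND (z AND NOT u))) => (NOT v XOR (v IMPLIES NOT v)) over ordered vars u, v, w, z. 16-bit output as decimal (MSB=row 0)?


F1 = (z OR (v AND (z AND NOT u)))
F2 = (NOT v XOR (v IMPLIES NOT v))
Counterexample to F1=>F2 is where F1=1 and F2=0.
Evaluate each row (bits = u,v,w,z, MSB first):
  row 0 [0000]: F1=0 F2=0 -> F1&~F2 -> 0
  row 1 [0001]: F1=1 F2=0 -> F1&~F2 -> 1
  row 2 [0010]: F1=0 F2=0 -> F1&~F2 -> 0
  row 3 [0011]: F1=1 F2=0 -> F1&~F2 -> 1
  row 4 [0100]: F1=0 F2=0 -> F1&~F2 -> 0
  row 5 [0101]: F1=1 F2=0 -> F1&~F2 -> 1
  row 6 [0110]: F1=0 F2=0 -> F1&~F2 -> 0
  row 7 [0111]: F1=1 F2=0 -> F1&~F2 -> 1
  row 8 [1000]: F1=0 F2=0 -> F1&~F2 -> 0
  row 9 [1001]: F1=1 F2=0 -> F1&~F2 -> 1
  row 10 [1010]: F1=0 F2=0 -> F1&~F2 -> 0
  row 11 [1011]: F1=1 F2=0 -> F1&~F2 -> 1
  row 12 [1100]: F1=0 F2=0 -> F1&~F2 -> 0
  row 13 [1101]: F1=1 F2=0 -> F1&~F2 -> 1
  row 14 [1110]: F1=0 F2=0 -> F1&~F2 -> 0
  row 15 [1111]: F1=1 F2=0 -> F1&~F2 -> 1
Full result column, 4 rows per line (u,v fixed per line; w,z runs 00..11 left to right):
  rows 0-3 [u,v=00]: 0101  = hex 5
  rows 4-7 [u,v=01]: 0101  = hex 5
  rows 8-11 [u,v=10]: 0101  = hex 5
  rows 12-15 [u,v=11]: 0101  = hex 5
Counterexample vector (row 0 .. row 15) = 0101010101010101
Output column grouped in 4s = 0101 0101 0101 0101 = 0x5555
Convert to decimal digit by digit (value = value*16 + digit):
  5 -> 5
  5*16 + 5 = 85
  85*16 + 5 = 1365
  1365*16 + 5 = 21845
Decimal = 21845

21845


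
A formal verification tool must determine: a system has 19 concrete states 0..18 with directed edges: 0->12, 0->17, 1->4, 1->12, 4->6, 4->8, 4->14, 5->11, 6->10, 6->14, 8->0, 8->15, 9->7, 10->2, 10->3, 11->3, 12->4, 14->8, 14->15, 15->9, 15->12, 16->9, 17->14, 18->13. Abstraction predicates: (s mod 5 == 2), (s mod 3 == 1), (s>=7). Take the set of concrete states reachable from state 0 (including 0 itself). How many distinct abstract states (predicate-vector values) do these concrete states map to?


BFS from 0:
Concrete reachable: {0, 2, 3, 4, 6, 7, 8, 9, 10, 12, 14, 15, 17}
Abstract via predicates (s mod 5 == 2), (s mod 3 == 1), (s>=7):
  (0,0,0) <- {0, 3, 6}
  (0,0,1) <- {8, 9, 14, 15}
  (0,1,0) <- {4}
  (0,1,1) <- {10}
  (1,0,0) <- {2}
  (1,0,1) <- {12, 17}
  (1,1,1) <- {7}
Distinct abstract states = 7

7


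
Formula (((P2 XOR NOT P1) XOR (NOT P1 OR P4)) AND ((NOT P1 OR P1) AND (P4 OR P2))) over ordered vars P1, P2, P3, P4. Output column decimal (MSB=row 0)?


Formula: (((P2 XOR NOT P1) XOR (NOT P1 OR P4)) AND ((NOT P1 OR P1) AND (P4 OR P2))) over P1, P2, P3, P4 (16 rows)
Evaluate each row (bits = P1,P2,P3,P4, MSB first):
  row 0 [0000]: (((0 XOR NOT 0) XOR (NOT 0 OR 0)) AND ((NOT 0 OR 0) AND (0 OR 0))) -> 0
  row 1 [0001]: (((0 XOR NOT 0) XOR (NOT 0 OR 1)) AND ((NOT 0 OR 0) AND (1 OR 0))) -> 0
  row 2 [0010]: (((0 XOR NOT 0) XOR (NOT 0 OR 0)) AND ((NOT 0 OR 0) AND (0 OR 0))) -> 0
  row 3 [0011]: (((0 XOR NOT 0) XOR (NOT 0 OR 1)) AND ((NOT 0 OR 0) AND (1 OR 0))) -> 0
  row 4 [0100]: (((1 XOR NOT 0) XOR (NOT 0 OR 0)) AND ((NOT 0 OR 0) AND (0 OR 1))) -> 1
  row 5 [0101]: (((1 XOR NOT 0) XOR (NOT 0 OR 1)) AND ((NOT 0 OR 0) AND (1 OR 1))) -> 1
  row 6 [0110]: (((1 XOR NOT 0) XOR (NOT 0 OR 0)) AND ((NOT 0 OR 0) AND (0 OR 1))) -> 1
  row 7 [0111]: (((1 XOR NOT 0) XOR (NOT 0 OR 1)) AND ((NOT 0 OR 0) AND (1 OR 1))) -> 1
  row 8 [1000]: (((0 XOR NOT 1) XOR (NOT 1 OR 0)) AND ((NOT 1 OR 1) AND (0 OR 0))) -> 0
  row 9 [1001]: (((0 XOR NOT 1) XOR (NOT 1 OR 1)) AND ((NOT 1 OR 1) AND (1 OR 0))) -> 1
  row 10 [1010]: (((0 XOR NOT 1) XOR (NOT 1 OR 0)) AND ((NOT 1 OR 1) AND (0 OR 0))) -> 0
  row 11 [1011]: (((0 XOR NOT 1) XOR (NOT 1 OR 1)) AND ((NOT 1 OR 1) AND (1 OR 0))) -> 1
  row 12 [1100]: (((1 XOR NOT 1) XOR (NOT 1 OR 0)) AND ((NOT 1 OR 1) AND (0 OR 1))) -> 1
  row 13 [1101]: (((1 XOR NOT 1) XOR (NOT 1 OR 1)) AND ((NOT 1 OR 1) AND (1 OR 1))) -> 0
  row 14 [1110]: (((1 XOR NOT 1) XOR (NOT 1 OR 0)) AND ((NOT 1 OR 1) AND (0 OR 1))) -> 1
  row 15 [1111]: (((1 XOR NOT 1) XOR (NOT 1 OR 1)) AND ((NOT 1 OR 1) AND (1 OR 1))) -> 0
Full result column, 4 rows per line (P1,P2 fixed per line; P3,P4 runs 00..11 left to right):
  rows 0-3 [P1,P2=00]: 0000  = hex 0
  rows 4-7 [P1,P2=01]: 1111  = hex F
  rows 8-11 [P1,P2=10]: 0101  = hex 5
  rows 12-15 [P1,P2=11]: 1010  = hex A
Output column (row 0 .. row 15) = 0000111101011010
Output column grouped in 4s = 0000 1111 0101 1010 = 0x0F5A
Convert to decimal digit by digit (value = value*16 + digit):
  0 -> 0
  0*16 + 15 (F) = 15
  15*16 + 5 = 245
  245*16 + 10 (A) = 3930
Decimal = 3930

3930


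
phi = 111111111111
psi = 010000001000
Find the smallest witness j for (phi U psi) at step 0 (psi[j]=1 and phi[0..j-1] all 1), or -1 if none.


(phi U psi) at 0: need smallest j with psi[j]=1 and phi[i]=1 for all i in [0,j).
Scan from step 0:
  step 0: phi=1, psi=0 -> continue
  step 1: psi=1 and phi held for [0,1) -> witness found
Witness step = 1

1


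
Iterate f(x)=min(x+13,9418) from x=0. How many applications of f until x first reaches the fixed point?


Step 1: x=0, cap=9418, increment=13
Step 2: x grows by 13 each step until capped at 9418; fixed point is x=9418
Step 3: iterations = ceil(9418/13) = 725

725


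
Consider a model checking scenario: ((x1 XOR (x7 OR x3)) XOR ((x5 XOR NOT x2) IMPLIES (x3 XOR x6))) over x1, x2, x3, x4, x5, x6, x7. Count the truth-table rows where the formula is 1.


Formula: ((x1 XOR (x7 OR x3)) XOR ((x5 XOR NOT x2) IMPLIES (x3 XOR x6))) over 7 vars (128 rows)
Evaluate each row (x1, x2, x3, x4, x5, x6, x7 as bits, MSB first):
  row 0 [0000000]: ((0 XOR (0 OR 0)) XOR ((0 XOR NOT 0) IMPLIES (0 XOR 0))) -> 0
  row 1 [0000001]: ((0 XOR (1 OR 0)) XOR ((0 XOR NOT 0) IMPLIES (0 XOR 0))) -> 1
  row 2 [0000010]: ((0 XOR (0 OR 0)) XOR ((0 XOR NOT 0) IMPLIES (0 XOR 1))) -> 1
  row 3 [0000011]: ((0 XOR (1 OR 0)) XOR ((0 XOR NOT 0) IMPLIES (0 XOR 1))) -> 0
  row 4 [0000100]: ((0 XOR (0 OR 0)) XOR ((1 XOR NOT 0) IMPLIES (0 XOR 0))) -> 1
  (every remaining row is evaluated the same way; all 128 results are listed next)
Full result column, 8 rows per line (x1,x2,x3,x4 fixed per line; x5,x6,x7 runs 000..111 left to right):
  rows 0-7 [x1,x2,x3,x4=0000]: 01101010  (ones: 4)
  rows 8-15 [x1,x2,x3,x4=0001]: 01101010  (ones: 4)
  rows 16-23 [x1,x2,x3,x4=0010]: 00110000  (ones: 2)
  rows 24-31 [x1,x2,x3,x4=0011]: 00110000  (ones: 2)
  rows 32-39 [x1,x2,x3,x4=0100]: 10100110  (ones: 4)
  rows 40-47 [x1,x2,x3,x4=0101]: 10100110  (ones: 4)
  rows 48-55 [x1,x2,x3,x4=0110]: 00000011  (ones: 2)
  rows 56-63 [x1,x2,x3,x4=0111]: 00000011  (ones: 2)
  rows 64-71 [x1,x2,x3,x4=1000]: 10010101  (ones: 4)
  rows 72-79 [x1,x2,x3,x4=1001]: 10010101  (ones: 4)
  rows 80-87 [x1,x2,x3,x4=1010]: 11001111  (ones: 6)
  rows 88-95 [x1,x2,x3,x4=1011]: 11001111  (ones: 6)
  rows 96-103 [x1,x2,x3,x4=1100]: 01011001  (ones: 4)
  rows 104-111 [x1,x2,x3,x4=1101]: 01011001  (ones: 4)
  rows 112-119 [x1,x2,x3,x4=1110]: 11111100  (ones: 6)
  rows 120-127 [x1,x2,x3,x4=1111]: 11111100  (ones: 6)
Count of 1-rows = 4+4+2+2+4+4+2+2+4+4+6+6+4+4+6+6 = 64

64


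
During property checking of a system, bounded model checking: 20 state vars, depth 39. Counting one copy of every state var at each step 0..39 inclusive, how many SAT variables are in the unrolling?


BMC unrolls to depth k, creating one copy of each state var for steps 0..k.
Step count = 39 + 1 = 40 (steps 0 through 39)
Vars per step = 20
Total = 20 * 40 = 800

800


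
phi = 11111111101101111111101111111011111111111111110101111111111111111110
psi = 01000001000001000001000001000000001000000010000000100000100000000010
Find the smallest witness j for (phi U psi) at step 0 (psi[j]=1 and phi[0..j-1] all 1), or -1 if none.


(phi U psi) at 0: need smallest j with psi[j]=1 and phi[i]=1 for all i in [0,j).
Scan from step 0:
  step 0: phi=1, psi=0 -> continue
  step 1: psi=1 and phi held for [0,1) -> witness found
Witness step = 1

1


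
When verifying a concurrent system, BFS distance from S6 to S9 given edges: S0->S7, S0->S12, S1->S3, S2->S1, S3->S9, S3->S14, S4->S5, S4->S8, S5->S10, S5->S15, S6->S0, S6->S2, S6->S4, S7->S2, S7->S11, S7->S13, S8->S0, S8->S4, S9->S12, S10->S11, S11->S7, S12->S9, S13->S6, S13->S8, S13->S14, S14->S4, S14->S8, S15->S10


BFS layer-by-layer from S6:
  dist 0: {S6}
  dist 1: {S0, S2, S4}
  dist 2: {S1, S5, S7, S8, S12}
  dist 3: {S3, S9, S10, S11, S13, S15}
  -> S9 reached at distance 3
Shortest path length = 3

3


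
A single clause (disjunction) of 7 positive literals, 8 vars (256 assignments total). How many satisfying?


Step 1: Total=2^8=256
Step 2: Unsat when all 7 false: 2^1=2
Step 3: Sat=256-2=254

254


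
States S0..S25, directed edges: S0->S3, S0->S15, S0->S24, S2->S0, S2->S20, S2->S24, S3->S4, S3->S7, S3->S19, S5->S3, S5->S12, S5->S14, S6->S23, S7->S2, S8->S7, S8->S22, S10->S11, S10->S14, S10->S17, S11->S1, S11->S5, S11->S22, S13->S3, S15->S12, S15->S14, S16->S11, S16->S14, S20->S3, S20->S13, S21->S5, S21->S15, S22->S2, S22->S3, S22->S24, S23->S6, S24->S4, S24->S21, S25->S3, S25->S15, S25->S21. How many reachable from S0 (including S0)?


BFS from S0:
  layer 0: {S0}
  layer 1: {S3, S15, S24}
  layer 2: {S4, S7, S12, S14, S19, S21}
  layer 3: {S2, S5}
  layer 4: {S20}
  layer 5: {S13}
Reachable set: {S0, S2, S3, S4, S5, S7, S12, S13, S14, S15, S19, S20, S21, S24}
Count = 14

14


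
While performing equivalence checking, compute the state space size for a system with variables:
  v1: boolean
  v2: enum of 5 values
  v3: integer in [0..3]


State space = product of domain sizes of all variables.
Domain sizes:
  v1 (boolean): 2
  v2 (enum of 5 values): 5
  v3 (integer in [0..3]): 4
Product = 2 * 5 * 4 = 40

40


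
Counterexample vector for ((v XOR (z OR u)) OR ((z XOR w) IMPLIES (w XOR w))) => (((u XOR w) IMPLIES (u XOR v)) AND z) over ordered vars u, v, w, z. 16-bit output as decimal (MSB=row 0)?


F1 = ((v XOR (z OR u)) OR ((z XOR w) IMPLIES (w XOR w)))
F2 = (((u XOR w) IMPLIES (u XOR v)) AND z)
Counterexample to F1=>F2 is where F1=1 and F2=0.
Evaluate each row (bits = u,v,w,z, MSB first):
  row 0 [0000]: F1=1 F2=0 -> F1&~F2 -> 1
  row 1 [0001]: F1=1 F2=1 -> F1&~F2 -> 0
  row 2 [0010]: F1=0 F2=0 -> F1&~F2 -> 0
  row 3 [0011]: F1=1 F2=0 -> F1&~F2 -> 1
  row 4 [0100]: F1=1 F2=0 -> F1&~F2 -> 1
  row 5 [0101]: F1=0 F2=1 -> F1&~F2 -> 0
  row 6 [0110]: F1=1 F2=0 -> F1&~F2 -> 1
  row 7 [0111]: F1=1 F2=1 -> F1&~F2 -> 0
  row 8 [1000]: F1=1 F2=0 -> F1&~F2 -> 1
  row 9 [1001]: F1=1 F2=1 -> F1&~F2 -> 0
  row 10 [1010]: F1=1 F2=0 -> F1&~F2 -> 1
  row 11 [1011]: F1=1 F2=1 -> F1&~F2 -> 0
  row 12 [1100]: F1=1 F2=0 -> F1&~F2 -> 1
  row 13 [1101]: F1=0 F2=0 -> F1&~F2 -> 0
  row 14 [1110]: F1=0 F2=0 -> F1&~F2 -> 0
  row 15 [1111]: F1=1 F2=1 -> F1&~F2 -> 0
Full result column, 4 rows per line (u,v fixed per line; w,z runs 00..11 left to right):
  rows 0-3 [u,v=00]: 1001  = hex 9
  rows 4-7 [u,v=01]: 1010  = hex A
  rows 8-11 [u,v=10]: 1010  = hex A
  rows 12-15 [u,v=11]: 1000  = hex 8
Counterexample vector (row 0 .. row 15) = 1001101010101000
Output column grouped in 4s = 1001 1010 1010 1000 = 0x9AA8
Convert to decimal digit by digit (value = value*16 + digit):
  9 -> 9
  9*16 + 10 (A) = 154
  154*16 + 10 (A) = 2474
  2474*16 + 8 = 39592
Decimal = 39592

39592


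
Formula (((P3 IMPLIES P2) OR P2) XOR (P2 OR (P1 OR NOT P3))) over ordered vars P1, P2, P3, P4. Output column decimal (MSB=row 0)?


Formula: (((P3 IMPLIES P2) OR P2) XOR (P2 OR (P1 OR NOT P3))) over P1, P2, P3, P4 (16 rows)
Evaluate each row (bits = P1,P2,P3,P4, MSB first):
  row 0 [0000]: (((0 IMPLIES 0) OR 0) XOR (0 OR (0 OR NOT 0))) -> 0
  row 1 [0001]: (((0 IMPLIES 0) OR 0) XOR (0 OR (0 OR NOT 0))) -> 0
  row 2 [0010]: (((1 IMPLIES 0) OR 0) XOR (0 OR (0 OR NOT 1))) -> 0
  row 3 [0011]: (((1 IMPLIES 0) OR 0) XOR (0 OR (0 OR NOT 1))) -> 0
  row 4 [0100]: (((0 IMPLIES 1) OR 1) XOR (1 OR (0 OR NOT 0))) -> 0
  row 5 [0101]: (((0 IMPLIES 1) OR 1) XOR (1 OR (0 OR NOT 0))) -> 0
  row 6 [0110]: (((1 IMPLIES 1) OR 1) XOR (1 OR (0 OR NOT 1))) -> 0
  row 7 [0111]: (((1 IMPLIES 1) OR 1) XOR (1 OR (0 OR NOT 1))) -> 0
  row 8 [1000]: (((0 IMPLIES 0) OR 0) XOR (0 OR (1 OR NOT 0))) -> 0
  row 9 [1001]: (((0 IMPLIES 0) OR 0) XOR (0 OR (1 OR NOT 0))) -> 0
  row 10 [1010]: (((1 IMPLIES 0) OR 0) XOR (0 OR (1 OR NOT 1))) -> 1
  row 11 [1011]: (((1 IMPLIES 0) OR 0) XOR (0 OR (1 OR NOT 1))) -> 1
  row 12 [1100]: (((0 IMPLIES 1) OR 1) XOR (1 OR (1 OR NOT 0))) -> 0
  row 13 [1101]: (((0 IMPLIES 1) OR 1) XOR (1 OR (1 OR NOT 0))) -> 0
  row 14 [1110]: (((1 IMPLIES 1) OR 1) XOR (1 OR (1 OR NOT 1))) -> 0
  row 15 [1111]: (((1 IMPLIES 1) OR 1) XOR (1 OR (1 OR NOT 1))) -> 0
Full result column, 4 rows per line (P1,P2 fixed per line; P3,P4 runs 00..11 left to right):
  rows 0-3 [P1,P2=00]: 0000  = hex 0
  rows 4-7 [P1,P2=01]: 0000  = hex 0
  rows 8-11 [P1,P2=10]: 0011  = hex 3
  rows 12-15 [P1,P2=11]: 0000  = hex 0
Output column (row 0 .. row 15) = 0000000000110000
Output column grouped in 4s = 0000 0000 0011 0000 = 0x0030
Convert to decimal digit by digit (value = value*16 + digit):
  0 -> 0
  0*16 + 0 = 0
  0*16 + 3 = 3
  3*16 + 0 = 48
Decimal = 48

48


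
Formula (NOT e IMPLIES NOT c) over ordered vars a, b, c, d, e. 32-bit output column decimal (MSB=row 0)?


Formula: (NOT e IMPLIES NOT c) over a, b, c, d, e (32 rows)
Evaluate each row (bits = a,b,c,d,e, MSB first):
  row 0 [00000]: (NOT 0 IMPLIES NOT 0) -> 1
  row 1 [00001]: (NOT 1 IMPLIES NOT 0) -> 1
  row 2 [00010]: (NOT 0 IMPLIES NOT 0) -> 1
  row 3 [00011]: (NOT 1 IMPLIES NOT 0) -> 1
  row 4 [00100]: (NOT 0 IMPLIES NOT 1) -> 0
  row 5 [00101]: (NOT 1 IMPLIES NOT 1) -> 1
  row 6 [00110]: (NOT 0 IMPLIES NOT 1) -> 0
  row 7 [00111]: (NOT 1 IMPLIES NOT 1) -> 1
  row 8 [01000]: (NOT 0 IMPLIES NOT 0) -> 1
  row 9 [01001]: (NOT 1 IMPLIES NOT 0) -> 1
  row 10 [01010]: (NOT 0 IMPLIES NOT 0) -> 1
  row 11 [01011]: (NOT 1 IMPLIES NOT 0) -> 1
  row 12 [01100]: (NOT 0 IMPLIES NOT 1) -> 0
  row 13 [01101]: (NOT 1 IMPLIES NOT 1) -> 1
  row 14 [01110]: (NOT 0 IMPLIES NOT 1) -> 0
  row 15 [01111]: (NOT 1 IMPLIES NOT 1) -> 1
  row 16 [10000]: (NOT 0 IMPLIES NOT 0) -> 1
  row 17 [10001]: (NOT 1 IMPLIES NOT 0) -> 1
  row 18 [10010]: (NOT 0 IMPLIES NOT 0) -> 1
  row 19 [10011]: (NOT 1 IMPLIES NOT 0) -> 1
  row 20 [10100]: (NOT 0 IMPLIES NOT 1) -> 0
  row 21 [10101]: (NOT 1 IMPLIES NOT 1) -> 1
  row 22 [10110]: (NOT 0 IMPLIES NOT 1) -> 0
  row 23 [10111]: (NOT 1 IMPLIES NOT 1) -> 1
  row 24 [11000]: (NOT 0 IMPLIES NOT 0) -> 1
  row 25 [11001]: (NOT 1 IMPLIES NOT 0) -> 1
  row 26 [11010]: (NOT 0 IMPLIES NOT 0) -> 1
  row 27 [11011]: (NOT 1 IMPLIES NOT 0) -> 1
  row 28 [11100]: (NOT 0 IMPLIES NOT 1) -> 0
  row 29 [11101]: (NOT 1 IMPLIES NOT 1) -> 1
  row 30 [11110]: (NOT 0 IMPLIES NOT 1) -> 0
  row 31 [11111]: (NOT 1 IMPLIES NOT 1) -> 1
Full result column, 4 rows per line (a,b,c fixed per line; d,e runs 00..11 left to right):
  rows 0-3 [a,b,c=000]: 1111  = hex F
  rows 4-7 [a,b,c=001]: 0101  = hex 5
  rows 8-11 [a,b,c=010]: 1111  = hex F
  rows 12-15 [a,b,c=011]: 0101  = hex 5
  rows 16-19 [a,b,c=100]: 1111  = hex F
  rows 20-23 [a,b,c=101]: 0101  = hex 5
  rows 24-27 [a,b,c=110]: 1111  = hex F
  rows 28-31 [a,b,c=111]: 0101  = hex 5
Output column (row 0 .. row 31) = 11110101111101011111010111110101
Output column grouped in 4s = 1111 0101 1111 0101 1111 0101 1111 0101 = 0xF5F5F5F5
Convert to decimal digit by digit (value = value*16 + digit):
  F -> 15
  15*16 + 5 = 245
  245*16 + 15 (F) = 3935
  3935*16 + 5 = 62965
  62965*16 + 15 (F) = 1007455
  1007455*16 + 5 = 16119285
  16119285*16 + 15 (F) = 257908575
  257908575*16 + 5 = 4126537205
Decimal = 4126537205

4126537205


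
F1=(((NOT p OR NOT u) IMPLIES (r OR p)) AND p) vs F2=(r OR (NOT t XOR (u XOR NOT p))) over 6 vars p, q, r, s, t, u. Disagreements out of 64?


F1 = (((NOT p OR NOT u) IMPLIES (r OR p)) AND p)
F2 = (r OR (NOT t XOR (u XOR NOT p)))
Evaluate both on each of 64 rows (bits = p,q,r,s,t,u):
  row 0 [000000]: F1=0 F2=0 -> 0
  row 1 [000001]: F1=0 F2=1 (differ) -> 1
  row 2 [000010]: F1=0 F2=1 (differ) -> 1
  row 3 [000011]: F1=0 F2=0 -> 0
  row 4 [000100]: F1=0 F2=0 -> 0
  (every remaining row is evaluated the same way; all 64 results are listed next)
Full result column, 8 rows per line (p,q,r fixed per line; s,t,u runs 000..111 left to right):
  rows 0-7 [p,q,r=000]: 01100110  (ones: 4)
  rows 8-15 [p,q,r=001]: 11111111  (ones: 8)
  rows 16-23 [p,q,r=010]: 01100110  (ones: 4)
  rows 24-31 [p,q,r=011]: 11111111  (ones: 8)
  rows 32-39 [p,q,r=100]: 01100110  (ones: 4)
  rows 40-47 [p,q,r=101]: 00000000  (ones: 0)
  rows 48-55 [p,q,r=110]: 01100110  (ones: 4)
  rows 56-63 [p,q,r=111]: 00000000  (ones: 0)
Disagreements = 4+8+4+8+4+0+4+0 = 32

32


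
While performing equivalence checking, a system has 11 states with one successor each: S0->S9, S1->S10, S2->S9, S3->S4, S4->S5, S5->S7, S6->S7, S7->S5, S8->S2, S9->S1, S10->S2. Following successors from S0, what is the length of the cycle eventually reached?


Trace from S0 until a state repeats:
  S0 -> S9 -> S1 -> S10 -> S2 -> S9
S9 first seen at step 1, revisited at step 5.
Cycle length = 5 - 1 = 4

4


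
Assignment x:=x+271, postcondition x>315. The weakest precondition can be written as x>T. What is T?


Formula: wp(x:=E, P) = P[E/x] (substitute E for x in postcondition)
Step 1: Postcondition: x>315
Step 2: Substitute x+271 for x: x+271>315
Step 3: Solve for x: x > 315-271 = 44

44


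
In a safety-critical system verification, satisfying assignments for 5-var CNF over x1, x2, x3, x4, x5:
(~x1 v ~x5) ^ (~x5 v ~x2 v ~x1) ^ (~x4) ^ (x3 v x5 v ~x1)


CNF with 4 clauses over 5 vars (32 assignments).
An assignment satisfies CNF iff every clause has >=1 true literal.
Check each row (bits = x1,x2,x3,x4,x5; clause T/F shown):
  row 0 [00000]: clauses=TTTT -> 1
  row 1 [00001]: clauses=TTTT -> 1
  row 2 [00010]: clauses=TTFT -> 0
  row 3 [00011]: clauses=TTFT -> 0
  row 4 [00100]: clauses=TTTT -> 1
  row 5 [00101]: clauses=TTTT -> 1
  row 6 [00110]: clauses=TTFT -> 0
  row 7 [00111]: clauses=TTFT -> 0
  row 8 [01000]: clauses=TTTT -> 1
  row 9 [01001]: clauses=TTTT -> 1
  row 10 [01010]: clauses=TTFT -> 0
  row 11 [01011]: clauses=TTFT -> 0
  row 12 [01100]: clauses=TTTT -> 1
  row 13 [01101]: clauses=TTTT -> 1
  row 14 [01110]: clauses=TTFT -> 0
  row 15 [01111]: clauses=TTFT -> 0
  row 16 [10000]: clauses=TTTF -> 0
  row 17 [10001]: clauses=FTTT -> 0
  row 18 [10010]: clauses=TTFF -> 0
  row 19 [10011]: clauses=FTFT -> 0
  row 20 [10100]: clauses=TTTT -> 1
  row 21 [10101]: clauses=FTTT -> 0
  row 22 [10110]: clauses=TTFT -> 0
  row 23 [10111]: clauses=FTFT -> 0
  row 24 [11000]: clauses=TTTF -> 0
  row 25 [11001]: clauses=FFTT -> 0
  row 26 [11010]: clauses=TTFF -> 0
  row 27 [11011]: clauses=FFFT -> 0
  row 28 [11100]: clauses=TTTT -> 1
  row 29 [11101]: clauses=FFTT -> 0
  row 30 [11110]: clauses=TTFT -> 0
  row 31 [11111]: clauses=FFFT -> 0
Full result column, 8 rows per line (x1,x2 fixed per line; x3,x4,x5 runs 000..111 left to right):
  rows 0-7 [x1,x2=00]: 11001100  (ones: 4)
  rows 8-15 [x1,x2=01]: 11001100  (ones: 4)
  rows 16-23 [x1,x2=10]: 00001000  (ones: 1)
  rows 24-31 [x1,x2=11]: 00001000  (ones: 1)
Satisfying assignments = 4+4+1+1 = 10

10


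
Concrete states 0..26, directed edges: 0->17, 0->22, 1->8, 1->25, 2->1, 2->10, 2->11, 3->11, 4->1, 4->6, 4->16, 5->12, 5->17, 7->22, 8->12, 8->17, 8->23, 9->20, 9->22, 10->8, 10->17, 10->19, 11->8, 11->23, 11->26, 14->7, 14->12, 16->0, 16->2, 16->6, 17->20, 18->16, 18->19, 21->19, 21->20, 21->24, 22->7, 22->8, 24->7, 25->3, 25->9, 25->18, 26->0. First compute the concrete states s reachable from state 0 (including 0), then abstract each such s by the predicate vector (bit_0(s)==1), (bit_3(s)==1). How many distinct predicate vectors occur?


BFS from 0:
Concrete reachable: {0, 7, 8, 12, 17, 20, 22, 23}
Abstract via predicates (bit_0(s)==1), (bit_3(s)==1):
  (0,0) <- {0, 20, 22}
  (0,1) <- {8, 12}
  (1,0) <- {7, 17, 23}
Distinct abstract states = 3

3


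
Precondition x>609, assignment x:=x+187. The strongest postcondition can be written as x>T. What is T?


Formula: sp(P, x:=E) = exists old_x. (x = E[old_x/x]) AND P[old_x/x] (old_x is the value of x before the assignment; eliminate old_x by solving x = E[old_x/x] for old_x)
Step 1: Precondition P: x>609, i.e. old_x > 609
Step 2: Assignment gives x = old_x + 187, so old_x = x - 187
Step 3: Substitute into P: x - 187 > 609
Step 4: Simplify: x > 609+187 = 796

796


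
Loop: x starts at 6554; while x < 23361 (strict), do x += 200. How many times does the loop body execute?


Step 1: x goes from 6554 toward 23361 by 200; the body runs while x<23361, so iterations = ceil((bound-start)/step)
Step 2: Distance=16807
Step 3: ceil(16807/200)=85

85


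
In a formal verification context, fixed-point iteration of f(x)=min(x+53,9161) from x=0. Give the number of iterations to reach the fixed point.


Step 1: x=0, cap=9161, increment=53
Step 2: x grows by 53 each step until capped at 9161; fixed point is x=9161
Step 3: iterations = ceil(9161/53) = 173

173


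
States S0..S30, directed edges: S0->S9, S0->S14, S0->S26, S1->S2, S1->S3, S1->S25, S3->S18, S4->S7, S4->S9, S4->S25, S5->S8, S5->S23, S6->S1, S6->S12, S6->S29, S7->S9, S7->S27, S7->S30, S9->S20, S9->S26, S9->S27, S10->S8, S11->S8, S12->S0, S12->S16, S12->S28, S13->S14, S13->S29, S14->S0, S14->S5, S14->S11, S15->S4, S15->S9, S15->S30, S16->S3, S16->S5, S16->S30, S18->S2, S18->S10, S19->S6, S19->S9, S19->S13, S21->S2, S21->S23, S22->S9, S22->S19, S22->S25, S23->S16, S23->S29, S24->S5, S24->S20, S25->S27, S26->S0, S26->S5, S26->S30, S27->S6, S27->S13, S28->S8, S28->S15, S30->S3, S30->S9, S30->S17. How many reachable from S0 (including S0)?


BFS from S0:
  layer 0: {S0}
  layer 1: {S9, S14, S26}
  layer 2: {S5, S11, S20, S27, S30}
  layer 3: {S3, S6, S8, S13, S17, S23}
  layer 4: {S1, S12, S16, S18, S29}
  layer 5: {S2, S10, S25, S28}
  layer 6: {S15}
  layer 7: {S4}
  layer 8: {S7}
Reachable set: {S0, S1, S2, S3, S4, S5, S6, S7, S8, S9, S10, S11, S12, S13, S14, S15, S16, S17, S18, S20, S23, S25, S26, S27, S28, S29, S30}
Count = 27

27


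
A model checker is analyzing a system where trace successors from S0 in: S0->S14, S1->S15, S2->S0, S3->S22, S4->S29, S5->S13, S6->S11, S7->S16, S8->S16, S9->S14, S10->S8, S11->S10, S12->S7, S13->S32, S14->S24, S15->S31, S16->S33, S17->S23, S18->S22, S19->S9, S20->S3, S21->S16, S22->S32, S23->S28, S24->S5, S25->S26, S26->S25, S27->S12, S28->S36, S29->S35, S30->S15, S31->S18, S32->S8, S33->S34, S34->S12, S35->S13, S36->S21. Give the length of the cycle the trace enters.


Trace from S0 until a state repeats:
  S0 -> S14 -> S24 -> S5 -> S13 -> S32 -> S8 -> S16 -> S33 -> S34 -> S12 -> S7 -> S16
S16 first seen at step 7, revisited at step 12.
Cycle length = 12 - 7 = 5

5
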